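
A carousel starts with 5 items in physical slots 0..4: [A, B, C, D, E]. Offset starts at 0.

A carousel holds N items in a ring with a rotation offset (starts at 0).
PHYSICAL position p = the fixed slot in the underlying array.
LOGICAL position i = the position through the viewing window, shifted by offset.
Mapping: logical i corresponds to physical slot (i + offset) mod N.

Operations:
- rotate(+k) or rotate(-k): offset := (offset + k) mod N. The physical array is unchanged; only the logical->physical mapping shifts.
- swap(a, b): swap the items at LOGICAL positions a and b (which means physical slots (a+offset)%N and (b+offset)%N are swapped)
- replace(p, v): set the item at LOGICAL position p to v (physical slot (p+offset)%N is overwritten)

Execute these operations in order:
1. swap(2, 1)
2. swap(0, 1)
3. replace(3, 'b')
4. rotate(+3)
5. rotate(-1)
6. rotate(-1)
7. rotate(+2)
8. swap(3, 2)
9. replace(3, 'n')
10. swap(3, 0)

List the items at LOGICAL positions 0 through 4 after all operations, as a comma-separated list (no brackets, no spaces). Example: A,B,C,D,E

Answer: n,E,A,b,B

Derivation:
After op 1 (swap(2, 1)): offset=0, physical=[A,C,B,D,E], logical=[A,C,B,D,E]
After op 2 (swap(0, 1)): offset=0, physical=[C,A,B,D,E], logical=[C,A,B,D,E]
After op 3 (replace(3, 'b')): offset=0, physical=[C,A,B,b,E], logical=[C,A,B,b,E]
After op 4 (rotate(+3)): offset=3, physical=[C,A,B,b,E], logical=[b,E,C,A,B]
After op 5 (rotate(-1)): offset=2, physical=[C,A,B,b,E], logical=[B,b,E,C,A]
After op 6 (rotate(-1)): offset=1, physical=[C,A,B,b,E], logical=[A,B,b,E,C]
After op 7 (rotate(+2)): offset=3, physical=[C,A,B,b,E], logical=[b,E,C,A,B]
After op 8 (swap(3, 2)): offset=3, physical=[A,C,B,b,E], logical=[b,E,A,C,B]
After op 9 (replace(3, 'n')): offset=3, physical=[A,n,B,b,E], logical=[b,E,A,n,B]
After op 10 (swap(3, 0)): offset=3, physical=[A,b,B,n,E], logical=[n,E,A,b,B]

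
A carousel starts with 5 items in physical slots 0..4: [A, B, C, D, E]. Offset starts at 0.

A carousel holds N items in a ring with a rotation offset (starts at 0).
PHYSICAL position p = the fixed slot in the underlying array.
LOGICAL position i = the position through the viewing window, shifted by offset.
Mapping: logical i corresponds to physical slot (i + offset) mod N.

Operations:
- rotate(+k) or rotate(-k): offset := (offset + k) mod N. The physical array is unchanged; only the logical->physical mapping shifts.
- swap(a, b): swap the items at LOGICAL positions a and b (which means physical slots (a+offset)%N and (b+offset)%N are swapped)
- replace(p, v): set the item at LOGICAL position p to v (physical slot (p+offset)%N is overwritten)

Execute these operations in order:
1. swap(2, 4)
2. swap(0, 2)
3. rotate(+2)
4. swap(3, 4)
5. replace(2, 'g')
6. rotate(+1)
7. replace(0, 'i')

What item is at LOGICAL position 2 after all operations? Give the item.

After op 1 (swap(2, 4)): offset=0, physical=[A,B,E,D,C], logical=[A,B,E,D,C]
After op 2 (swap(0, 2)): offset=0, physical=[E,B,A,D,C], logical=[E,B,A,D,C]
After op 3 (rotate(+2)): offset=2, physical=[E,B,A,D,C], logical=[A,D,C,E,B]
After op 4 (swap(3, 4)): offset=2, physical=[B,E,A,D,C], logical=[A,D,C,B,E]
After op 5 (replace(2, 'g')): offset=2, physical=[B,E,A,D,g], logical=[A,D,g,B,E]
After op 6 (rotate(+1)): offset=3, physical=[B,E,A,D,g], logical=[D,g,B,E,A]
After op 7 (replace(0, 'i')): offset=3, physical=[B,E,A,i,g], logical=[i,g,B,E,A]

Answer: B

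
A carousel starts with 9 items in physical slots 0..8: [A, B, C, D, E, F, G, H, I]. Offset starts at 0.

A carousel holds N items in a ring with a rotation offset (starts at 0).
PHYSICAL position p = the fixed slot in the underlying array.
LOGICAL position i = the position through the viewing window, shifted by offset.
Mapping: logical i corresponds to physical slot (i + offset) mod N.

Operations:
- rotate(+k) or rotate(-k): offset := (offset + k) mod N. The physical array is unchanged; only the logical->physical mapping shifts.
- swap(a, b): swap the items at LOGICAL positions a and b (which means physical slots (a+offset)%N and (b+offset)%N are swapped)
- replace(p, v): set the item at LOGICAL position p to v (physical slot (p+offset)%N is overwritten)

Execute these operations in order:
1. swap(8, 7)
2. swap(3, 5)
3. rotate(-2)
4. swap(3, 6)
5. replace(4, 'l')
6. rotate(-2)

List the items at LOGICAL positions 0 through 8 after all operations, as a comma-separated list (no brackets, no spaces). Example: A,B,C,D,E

After op 1 (swap(8, 7)): offset=0, physical=[A,B,C,D,E,F,G,I,H], logical=[A,B,C,D,E,F,G,I,H]
After op 2 (swap(3, 5)): offset=0, physical=[A,B,C,F,E,D,G,I,H], logical=[A,B,C,F,E,D,G,I,H]
After op 3 (rotate(-2)): offset=7, physical=[A,B,C,F,E,D,G,I,H], logical=[I,H,A,B,C,F,E,D,G]
After op 4 (swap(3, 6)): offset=7, physical=[A,E,C,F,B,D,G,I,H], logical=[I,H,A,E,C,F,B,D,G]
After op 5 (replace(4, 'l')): offset=7, physical=[A,E,l,F,B,D,G,I,H], logical=[I,H,A,E,l,F,B,D,G]
After op 6 (rotate(-2)): offset=5, physical=[A,E,l,F,B,D,G,I,H], logical=[D,G,I,H,A,E,l,F,B]

Answer: D,G,I,H,A,E,l,F,B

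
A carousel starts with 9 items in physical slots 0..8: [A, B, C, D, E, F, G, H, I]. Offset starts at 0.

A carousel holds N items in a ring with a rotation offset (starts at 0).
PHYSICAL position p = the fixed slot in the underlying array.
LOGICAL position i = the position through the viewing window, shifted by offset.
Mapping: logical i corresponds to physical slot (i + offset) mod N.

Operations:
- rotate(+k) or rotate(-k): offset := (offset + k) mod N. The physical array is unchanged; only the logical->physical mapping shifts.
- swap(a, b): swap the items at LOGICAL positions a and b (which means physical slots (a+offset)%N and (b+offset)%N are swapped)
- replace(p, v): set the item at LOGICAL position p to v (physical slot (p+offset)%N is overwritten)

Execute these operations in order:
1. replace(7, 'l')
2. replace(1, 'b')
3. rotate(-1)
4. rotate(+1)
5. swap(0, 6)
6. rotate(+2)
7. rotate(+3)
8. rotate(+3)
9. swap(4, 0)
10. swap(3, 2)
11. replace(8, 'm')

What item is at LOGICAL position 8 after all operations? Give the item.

Answer: m

Derivation:
After op 1 (replace(7, 'l')): offset=0, physical=[A,B,C,D,E,F,G,l,I], logical=[A,B,C,D,E,F,G,l,I]
After op 2 (replace(1, 'b')): offset=0, physical=[A,b,C,D,E,F,G,l,I], logical=[A,b,C,D,E,F,G,l,I]
After op 3 (rotate(-1)): offset=8, physical=[A,b,C,D,E,F,G,l,I], logical=[I,A,b,C,D,E,F,G,l]
After op 4 (rotate(+1)): offset=0, physical=[A,b,C,D,E,F,G,l,I], logical=[A,b,C,D,E,F,G,l,I]
After op 5 (swap(0, 6)): offset=0, physical=[G,b,C,D,E,F,A,l,I], logical=[G,b,C,D,E,F,A,l,I]
After op 6 (rotate(+2)): offset=2, physical=[G,b,C,D,E,F,A,l,I], logical=[C,D,E,F,A,l,I,G,b]
After op 7 (rotate(+3)): offset=5, physical=[G,b,C,D,E,F,A,l,I], logical=[F,A,l,I,G,b,C,D,E]
After op 8 (rotate(+3)): offset=8, physical=[G,b,C,D,E,F,A,l,I], logical=[I,G,b,C,D,E,F,A,l]
After op 9 (swap(4, 0)): offset=8, physical=[G,b,C,I,E,F,A,l,D], logical=[D,G,b,C,I,E,F,A,l]
After op 10 (swap(3, 2)): offset=8, physical=[G,C,b,I,E,F,A,l,D], logical=[D,G,C,b,I,E,F,A,l]
After op 11 (replace(8, 'm')): offset=8, physical=[G,C,b,I,E,F,A,m,D], logical=[D,G,C,b,I,E,F,A,m]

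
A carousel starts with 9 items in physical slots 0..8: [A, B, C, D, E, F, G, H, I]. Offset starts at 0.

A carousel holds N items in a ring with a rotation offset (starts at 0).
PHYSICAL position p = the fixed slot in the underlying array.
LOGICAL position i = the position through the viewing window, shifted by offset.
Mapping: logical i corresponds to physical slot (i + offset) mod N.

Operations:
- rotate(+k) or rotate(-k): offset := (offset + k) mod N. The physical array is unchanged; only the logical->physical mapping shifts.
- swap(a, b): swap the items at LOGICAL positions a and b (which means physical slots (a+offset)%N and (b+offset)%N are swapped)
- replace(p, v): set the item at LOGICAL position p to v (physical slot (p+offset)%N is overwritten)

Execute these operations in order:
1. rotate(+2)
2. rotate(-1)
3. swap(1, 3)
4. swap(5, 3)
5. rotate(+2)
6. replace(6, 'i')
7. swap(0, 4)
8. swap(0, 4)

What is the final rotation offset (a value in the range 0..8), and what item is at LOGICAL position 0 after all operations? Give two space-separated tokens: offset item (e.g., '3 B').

After op 1 (rotate(+2)): offset=2, physical=[A,B,C,D,E,F,G,H,I], logical=[C,D,E,F,G,H,I,A,B]
After op 2 (rotate(-1)): offset=1, physical=[A,B,C,D,E,F,G,H,I], logical=[B,C,D,E,F,G,H,I,A]
After op 3 (swap(1, 3)): offset=1, physical=[A,B,E,D,C,F,G,H,I], logical=[B,E,D,C,F,G,H,I,A]
After op 4 (swap(5, 3)): offset=1, physical=[A,B,E,D,G,F,C,H,I], logical=[B,E,D,G,F,C,H,I,A]
After op 5 (rotate(+2)): offset=3, physical=[A,B,E,D,G,F,C,H,I], logical=[D,G,F,C,H,I,A,B,E]
After op 6 (replace(6, 'i')): offset=3, physical=[i,B,E,D,G,F,C,H,I], logical=[D,G,F,C,H,I,i,B,E]
After op 7 (swap(0, 4)): offset=3, physical=[i,B,E,H,G,F,C,D,I], logical=[H,G,F,C,D,I,i,B,E]
After op 8 (swap(0, 4)): offset=3, physical=[i,B,E,D,G,F,C,H,I], logical=[D,G,F,C,H,I,i,B,E]

Answer: 3 D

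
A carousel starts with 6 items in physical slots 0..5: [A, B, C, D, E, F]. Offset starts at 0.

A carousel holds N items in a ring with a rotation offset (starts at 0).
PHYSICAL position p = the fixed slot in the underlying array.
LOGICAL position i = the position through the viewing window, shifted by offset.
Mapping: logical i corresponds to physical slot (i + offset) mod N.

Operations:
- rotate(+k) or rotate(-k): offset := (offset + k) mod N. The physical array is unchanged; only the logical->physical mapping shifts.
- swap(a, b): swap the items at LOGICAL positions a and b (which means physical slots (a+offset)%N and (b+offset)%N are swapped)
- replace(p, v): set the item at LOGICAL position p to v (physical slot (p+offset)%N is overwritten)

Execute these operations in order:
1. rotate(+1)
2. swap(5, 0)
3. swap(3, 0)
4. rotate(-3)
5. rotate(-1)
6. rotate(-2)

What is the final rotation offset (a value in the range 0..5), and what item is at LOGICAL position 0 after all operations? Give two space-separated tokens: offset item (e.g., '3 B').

After op 1 (rotate(+1)): offset=1, physical=[A,B,C,D,E,F], logical=[B,C,D,E,F,A]
After op 2 (swap(5, 0)): offset=1, physical=[B,A,C,D,E,F], logical=[A,C,D,E,F,B]
After op 3 (swap(3, 0)): offset=1, physical=[B,E,C,D,A,F], logical=[E,C,D,A,F,B]
After op 4 (rotate(-3)): offset=4, physical=[B,E,C,D,A,F], logical=[A,F,B,E,C,D]
After op 5 (rotate(-1)): offset=3, physical=[B,E,C,D,A,F], logical=[D,A,F,B,E,C]
After op 6 (rotate(-2)): offset=1, physical=[B,E,C,D,A,F], logical=[E,C,D,A,F,B]

Answer: 1 E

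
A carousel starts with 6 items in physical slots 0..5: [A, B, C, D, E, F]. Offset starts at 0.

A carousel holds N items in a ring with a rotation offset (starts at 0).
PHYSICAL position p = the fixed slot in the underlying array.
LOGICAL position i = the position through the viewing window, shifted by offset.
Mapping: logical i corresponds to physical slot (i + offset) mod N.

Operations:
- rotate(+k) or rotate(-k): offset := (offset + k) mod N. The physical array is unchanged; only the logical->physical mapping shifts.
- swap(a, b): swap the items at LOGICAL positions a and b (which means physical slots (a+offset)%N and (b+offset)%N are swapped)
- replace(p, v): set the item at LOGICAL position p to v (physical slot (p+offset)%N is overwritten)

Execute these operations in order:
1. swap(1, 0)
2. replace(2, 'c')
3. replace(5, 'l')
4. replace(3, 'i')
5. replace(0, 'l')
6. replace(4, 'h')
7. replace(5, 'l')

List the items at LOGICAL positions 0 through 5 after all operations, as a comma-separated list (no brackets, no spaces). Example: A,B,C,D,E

After op 1 (swap(1, 0)): offset=0, physical=[B,A,C,D,E,F], logical=[B,A,C,D,E,F]
After op 2 (replace(2, 'c')): offset=0, physical=[B,A,c,D,E,F], logical=[B,A,c,D,E,F]
After op 3 (replace(5, 'l')): offset=0, physical=[B,A,c,D,E,l], logical=[B,A,c,D,E,l]
After op 4 (replace(3, 'i')): offset=0, physical=[B,A,c,i,E,l], logical=[B,A,c,i,E,l]
After op 5 (replace(0, 'l')): offset=0, physical=[l,A,c,i,E,l], logical=[l,A,c,i,E,l]
After op 6 (replace(4, 'h')): offset=0, physical=[l,A,c,i,h,l], logical=[l,A,c,i,h,l]
After op 7 (replace(5, 'l')): offset=0, physical=[l,A,c,i,h,l], logical=[l,A,c,i,h,l]

Answer: l,A,c,i,h,l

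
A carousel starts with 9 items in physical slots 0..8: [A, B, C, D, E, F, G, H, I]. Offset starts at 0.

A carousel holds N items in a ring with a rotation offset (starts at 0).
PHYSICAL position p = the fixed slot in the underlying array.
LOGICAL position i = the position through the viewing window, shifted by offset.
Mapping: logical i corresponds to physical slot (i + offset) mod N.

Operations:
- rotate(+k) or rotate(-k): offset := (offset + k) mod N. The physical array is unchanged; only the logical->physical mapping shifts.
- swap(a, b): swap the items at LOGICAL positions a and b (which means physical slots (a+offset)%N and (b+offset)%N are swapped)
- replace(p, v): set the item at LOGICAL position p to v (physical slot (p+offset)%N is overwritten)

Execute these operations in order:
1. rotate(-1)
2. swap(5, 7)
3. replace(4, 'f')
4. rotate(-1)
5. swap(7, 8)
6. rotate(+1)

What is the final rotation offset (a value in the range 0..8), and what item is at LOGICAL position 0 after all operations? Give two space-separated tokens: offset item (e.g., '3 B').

After op 1 (rotate(-1)): offset=8, physical=[A,B,C,D,E,F,G,H,I], logical=[I,A,B,C,D,E,F,G,H]
After op 2 (swap(5, 7)): offset=8, physical=[A,B,C,D,G,F,E,H,I], logical=[I,A,B,C,D,G,F,E,H]
After op 3 (replace(4, 'f')): offset=8, physical=[A,B,C,f,G,F,E,H,I], logical=[I,A,B,C,f,G,F,E,H]
After op 4 (rotate(-1)): offset=7, physical=[A,B,C,f,G,F,E,H,I], logical=[H,I,A,B,C,f,G,F,E]
After op 5 (swap(7, 8)): offset=7, physical=[A,B,C,f,G,E,F,H,I], logical=[H,I,A,B,C,f,G,E,F]
After op 6 (rotate(+1)): offset=8, physical=[A,B,C,f,G,E,F,H,I], logical=[I,A,B,C,f,G,E,F,H]

Answer: 8 I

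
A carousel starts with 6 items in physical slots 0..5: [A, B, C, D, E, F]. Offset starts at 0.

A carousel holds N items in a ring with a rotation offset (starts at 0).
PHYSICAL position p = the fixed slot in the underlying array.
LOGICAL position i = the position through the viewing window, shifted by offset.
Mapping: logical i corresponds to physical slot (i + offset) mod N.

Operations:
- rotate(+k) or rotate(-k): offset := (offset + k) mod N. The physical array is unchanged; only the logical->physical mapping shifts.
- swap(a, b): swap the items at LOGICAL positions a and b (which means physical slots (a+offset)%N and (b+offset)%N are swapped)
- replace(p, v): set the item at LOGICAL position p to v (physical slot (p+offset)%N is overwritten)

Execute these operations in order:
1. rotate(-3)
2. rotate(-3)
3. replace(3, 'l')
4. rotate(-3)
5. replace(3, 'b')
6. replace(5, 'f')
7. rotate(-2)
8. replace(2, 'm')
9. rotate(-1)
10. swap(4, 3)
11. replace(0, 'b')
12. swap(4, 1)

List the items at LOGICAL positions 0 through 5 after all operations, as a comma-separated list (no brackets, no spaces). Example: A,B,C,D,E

Answer: b,m,f,E,B,F

Derivation:
After op 1 (rotate(-3)): offset=3, physical=[A,B,C,D,E,F], logical=[D,E,F,A,B,C]
After op 2 (rotate(-3)): offset=0, physical=[A,B,C,D,E,F], logical=[A,B,C,D,E,F]
After op 3 (replace(3, 'l')): offset=0, physical=[A,B,C,l,E,F], logical=[A,B,C,l,E,F]
After op 4 (rotate(-3)): offset=3, physical=[A,B,C,l,E,F], logical=[l,E,F,A,B,C]
After op 5 (replace(3, 'b')): offset=3, physical=[b,B,C,l,E,F], logical=[l,E,F,b,B,C]
After op 6 (replace(5, 'f')): offset=3, physical=[b,B,f,l,E,F], logical=[l,E,F,b,B,f]
After op 7 (rotate(-2)): offset=1, physical=[b,B,f,l,E,F], logical=[B,f,l,E,F,b]
After op 8 (replace(2, 'm')): offset=1, physical=[b,B,f,m,E,F], logical=[B,f,m,E,F,b]
After op 9 (rotate(-1)): offset=0, physical=[b,B,f,m,E,F], logical=[b,B,f,m,E,F]
After op 10 (swap(4, 3)): offset=0, physical=[b,B,f,E,m,F], logical=[b,B,f,E,m,F]
After op 11 (replace(0, 'b')): offset=0, physical=[b,B,f,E,m,F], logical=[b,B,f,E,m,F]
After op 12 (swap(4, 1)): offset=0, physical=[b,m,f,E,B,F], logical=[b,m,f,E,B,F]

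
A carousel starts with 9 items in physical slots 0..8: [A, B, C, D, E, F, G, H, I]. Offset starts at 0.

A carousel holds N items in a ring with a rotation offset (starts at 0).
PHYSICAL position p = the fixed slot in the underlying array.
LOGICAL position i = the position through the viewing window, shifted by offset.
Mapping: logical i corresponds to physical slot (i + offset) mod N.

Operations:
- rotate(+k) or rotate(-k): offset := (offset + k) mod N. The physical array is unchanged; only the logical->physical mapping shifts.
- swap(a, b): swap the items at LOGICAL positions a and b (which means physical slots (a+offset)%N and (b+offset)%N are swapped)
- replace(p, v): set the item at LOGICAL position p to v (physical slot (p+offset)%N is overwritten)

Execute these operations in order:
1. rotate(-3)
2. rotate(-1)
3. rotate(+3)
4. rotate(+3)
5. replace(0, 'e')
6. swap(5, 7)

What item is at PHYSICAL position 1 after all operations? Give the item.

Answer: B

Derivation:
After op 1 (rotate(-3)): offset=6, physical=[A,B,C,D,E,F,G,H,I], logical=[G,H,I,A,B,C,D,E,F]
After op 2 (rotate(-1)): offset=5, physical=[A,B,C,D,E,F,G,H,I], logical=[F,G,H,I,A,B,C,D,E]
After op 3 (rotate(+3)): offset=8, physical=[A,B,C,D,E,F,G,H,I], logical=[I,A,B,C,D,E,F,G,H]
After op 4 (rotate(+3)): offset=2, physical=[A,B,C,D,E,F,G,H,I], logical=[C,D,E,F,G,H,I,A,B]
After op 5 (replace(0, 'e')): offset=2, physical=[A,B,e,D,E,F,G,H,I], logical=[e,D,E,F,G,H,I,A,B]
After op 6 (swap(5, 7)): offset=2, physical=[H,B,e,D,E,F,G,A,I], logical=[e,D,E,F,G,A,I,H,B]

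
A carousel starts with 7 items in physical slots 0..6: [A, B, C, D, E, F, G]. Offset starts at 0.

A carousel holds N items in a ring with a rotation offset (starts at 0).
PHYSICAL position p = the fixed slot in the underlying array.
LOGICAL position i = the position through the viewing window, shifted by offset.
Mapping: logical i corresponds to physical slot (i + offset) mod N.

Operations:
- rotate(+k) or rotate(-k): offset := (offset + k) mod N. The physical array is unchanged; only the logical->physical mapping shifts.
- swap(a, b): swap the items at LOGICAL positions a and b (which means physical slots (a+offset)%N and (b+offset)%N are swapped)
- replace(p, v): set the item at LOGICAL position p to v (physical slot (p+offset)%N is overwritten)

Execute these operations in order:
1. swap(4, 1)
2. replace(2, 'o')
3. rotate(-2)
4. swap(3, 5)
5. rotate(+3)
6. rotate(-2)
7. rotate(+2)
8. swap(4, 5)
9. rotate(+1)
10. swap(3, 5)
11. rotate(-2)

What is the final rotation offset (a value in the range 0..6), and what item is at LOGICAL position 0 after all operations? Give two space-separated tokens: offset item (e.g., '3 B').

Answer: 0 G

Derivation:
After op 1 (swap(4, 1)): offset=0, physical=[A,E,C,D,B,F,G], logical=[A,E,C,D,B,F,G]
After op 2 (replace(2, 'o')): offset=0, physical=[A,E,o,D,B,F,G], logical=[A,E,o,D,B,F,G]
After op 3 (rotate(-2)): offset=5, physical=[A,E,o,D,B,F,G], logical=[F,G,A,E,o,D,B]
After op 4 (swap(3, 5)): offset=5, physical=[A,D,o,E,B,F,G], logical=[F,G,A,D,o,E,B]
After op 5 (rotate(+3)): offset=1, physical=[A,D,o,E,B,F,G], logical=[D,o,E,B,F,G,A]
After op 6 (rotate(-2)): offset=6, physical=[A,D,o,E,B,F,G], logical=[G,A,D,o,E,B,F]
After op 7 (rotate(+2)): offset=1, physical=[A,D,o,E,B,F,G], logical=[D,o,E,B,F,G,A]
After op 8 (swap(4, 5)): offset=1, physical=[A,D,o,E,B,G,F], logical=[D,o,E,B,G,F,A]
After op 9 (rotate(+1)): offset=2, physical=[A,D,o,E,B,G,F], logical=[o,E,B,G,F,A,D]
After op 10 (swap(3, 5)): offset=2, physical=[G,D,o,E,B,A,F], logical=[o,E,B,A,F,G,D]
After op 11 (rotate(-2)): offset=0, physical=[G,D,o,E,B,A,F], logical=[G,D,o,E,B,A,F]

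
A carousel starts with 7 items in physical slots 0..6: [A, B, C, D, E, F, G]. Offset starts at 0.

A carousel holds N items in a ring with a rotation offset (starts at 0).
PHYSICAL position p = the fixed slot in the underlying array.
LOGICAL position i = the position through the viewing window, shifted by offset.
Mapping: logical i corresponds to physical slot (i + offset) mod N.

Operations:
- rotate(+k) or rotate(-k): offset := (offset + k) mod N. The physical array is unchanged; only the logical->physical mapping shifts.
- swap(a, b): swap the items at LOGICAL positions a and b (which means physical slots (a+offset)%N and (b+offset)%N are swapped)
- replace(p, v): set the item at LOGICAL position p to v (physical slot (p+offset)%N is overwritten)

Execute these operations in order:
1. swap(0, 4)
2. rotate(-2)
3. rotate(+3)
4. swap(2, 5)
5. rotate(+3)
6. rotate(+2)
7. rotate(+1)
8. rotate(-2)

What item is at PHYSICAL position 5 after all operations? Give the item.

Answer: F

Derivation:
After op 1 (swap(0, 4)): offset=0, physical=[E,B,C,D,A,F,G], logical=[E,B,C,D,A,F,G]
After op 2 (rotate(-2)): offset=5, physical=[E,B,C,D,A,F,G], logical=[F,G,E,B,C,D,A]
After op 3 (rotate(+3)): offset=1, physical=[E,B,C,D,A,F,G], logical=[B,C,D,A,F,G,E]
After op 4 (swap(2, 5)): offset=1, physical=[E,B,C,G,A,F,D], logical=[B,C,G,A,F,D,E]
After op 5 (rotate(+3)): offset=4, physical=[E,B,C,G,A,F,D], logical=[A,F,D,E,B,C,G]
After op 6 (rotate(+2)): offset=6, physical=[E,B,C,G,A,F,D], logical=[D,E,B,C,G,A,F]
After op 7 (rotate(+1)): offset=0, physical=[E,B,C,G,A,F,D], logical=[E,B,C,G,A,F,D]
After op 8 (rotate(-2)): offset=5, physical=[E,B,C,G,A,F,D], logical=[F,D,E,B,C,G,A]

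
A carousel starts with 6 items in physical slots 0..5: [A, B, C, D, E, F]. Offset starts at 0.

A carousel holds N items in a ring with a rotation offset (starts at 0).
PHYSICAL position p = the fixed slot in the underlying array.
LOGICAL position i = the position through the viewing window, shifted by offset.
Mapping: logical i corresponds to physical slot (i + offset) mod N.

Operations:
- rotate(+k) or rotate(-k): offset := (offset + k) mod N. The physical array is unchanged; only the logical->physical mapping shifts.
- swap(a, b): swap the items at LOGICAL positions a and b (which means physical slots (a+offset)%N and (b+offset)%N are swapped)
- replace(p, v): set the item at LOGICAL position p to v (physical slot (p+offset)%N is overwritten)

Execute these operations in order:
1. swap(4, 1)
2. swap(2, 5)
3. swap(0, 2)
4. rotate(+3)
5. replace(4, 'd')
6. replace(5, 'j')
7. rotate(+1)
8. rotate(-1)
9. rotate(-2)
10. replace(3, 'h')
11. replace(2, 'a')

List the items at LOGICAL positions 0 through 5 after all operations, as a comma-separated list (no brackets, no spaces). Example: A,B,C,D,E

After op 1 (swap(4, 1)): offset=0, physical=[A,E,C,D,B,F], logical=[A,E,C,D,B,F]
After op 2 (swap(2, 5)): offset=0, physical=[A,E,F,D,B,C], logical=[A,E,F,D,B,C]
After op 3 (swap(0, 2)): offset=0, physical=[F,E,A,D,B,C], logical=[F,E,A,D,B,C]
After op 4 (rotate(+3)): offset=3, physical=[F,E,A,D,B,C], logical=[D,B,C,F,E,A]
After op 5 (replace(4, 'd')): offset=3, physical=[F,d,A,D,B,C], logical=[D,B,C,F,d,A]
After op 6 (replace(5, 'j')): offset=3, physical=[F,d,j,D,B,C], logical=[D,B,C,F,d,j]
After op 7 (rotate(+1)): offset=4, physical=[F,d,j,D,B,C], logical=[B,C,F,d,j,D]
After op 8 (rotate(-1)): offset=3, physical=[F,d,j,D,B,C], logical=[D,B,C,F,d,j]
After op 9 (rotate(-2)): offset=1, physical=[F,d,j,D,B,C], logical=[d,j,D,B,C,F]
After op 10 (replace(3, 'h')): offset=1, physical=[F,d,j,D,h,C], logical=[d,j,D,h,C,F]
After op 11 (replace(2, 'a')): offset=1, physical=[F,d,j,a,h,C], logical=[d,j,a,h,C,F]

Answer: d,j,a,h,C,F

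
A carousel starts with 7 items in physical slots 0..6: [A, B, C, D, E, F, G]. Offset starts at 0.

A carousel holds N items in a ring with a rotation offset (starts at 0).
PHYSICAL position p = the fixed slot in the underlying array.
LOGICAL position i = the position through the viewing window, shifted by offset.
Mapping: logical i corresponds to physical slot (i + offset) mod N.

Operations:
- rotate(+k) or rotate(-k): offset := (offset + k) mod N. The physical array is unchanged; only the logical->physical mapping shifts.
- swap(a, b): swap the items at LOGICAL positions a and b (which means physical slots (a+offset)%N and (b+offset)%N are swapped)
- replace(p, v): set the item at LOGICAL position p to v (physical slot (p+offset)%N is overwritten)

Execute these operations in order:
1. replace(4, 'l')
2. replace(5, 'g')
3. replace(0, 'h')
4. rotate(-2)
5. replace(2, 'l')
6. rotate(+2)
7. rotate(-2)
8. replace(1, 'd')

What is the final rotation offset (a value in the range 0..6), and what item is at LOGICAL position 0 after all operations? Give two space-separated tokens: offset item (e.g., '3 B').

After op 1 (replace(4, 'l')): offset=0, physical=[A,B,C,D,l,F,G], logical=[A,B,C,D,l,F,G]
After op 2 (replace(5, 'g')): offset=0, physical=[A,B,C,D,l,g,G], logical=[A,B,C,D,l,g,G]
After op 3 (replace(0, 'h')): offset=0, physical=[h,B,C,D,l,g,G], logical=[h,B,C,D,l,g,G]
After op 4 (rotate(-2)): offset=5, physical=[h,B,C,D,l,g,G], logical=[g,G,h,B,C,D,l]
After op 5 (replace(2, 'l')): offset=5, physical=[l,B,C,D,l,g,G], logical=[g,G,l,B,C,D,l]
After op 6 (rotate(+2)): offset=0, physical=[l,B,C,D,l,g,G], logical=[l,B,C,D,l,g,G]
After op 7 (rotate(-2)): offset=5, physical=[l,B,C,D,l,g,G], logical=[g,G,l,B,C,D,l]
After op 8 (replace(1, 'd')): offset=5, physical=[l,B,C,D,l,g,d], logical=[g,d,l,B,C,D,l]

Answer: 5 g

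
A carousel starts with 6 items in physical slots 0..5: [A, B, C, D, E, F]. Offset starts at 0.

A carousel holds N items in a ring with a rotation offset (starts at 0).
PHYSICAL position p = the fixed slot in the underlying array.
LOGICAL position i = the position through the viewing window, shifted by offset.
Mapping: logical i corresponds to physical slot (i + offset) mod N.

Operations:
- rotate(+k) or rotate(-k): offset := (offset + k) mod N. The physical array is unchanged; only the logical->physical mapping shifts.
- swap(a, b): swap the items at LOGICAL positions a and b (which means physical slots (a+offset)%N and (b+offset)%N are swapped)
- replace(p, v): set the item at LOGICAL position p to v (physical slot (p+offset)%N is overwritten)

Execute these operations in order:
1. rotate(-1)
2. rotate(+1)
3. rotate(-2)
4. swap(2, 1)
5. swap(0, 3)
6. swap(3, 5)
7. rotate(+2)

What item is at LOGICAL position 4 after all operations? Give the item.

Answer: B

Derivation:
After op 1 (rotate(-1)): offset=5, physical=[A,B,C,D,E,F], logical=[F,A,B,C,D,E]
After op 2 (rotate(+1)): offset=0, physical=[A,B,C,D,E,F], logical=[A,B,C,D,E,F]
After op 3 (rotate(-2)): offset=4, physical=[A,B,C,D,E,F], logical=[E,F,A,B,C,D]
After op 4 (swap(2, 1)): offset=4, physical=[F,B,C,D,E,A], logical=[E,A,F,B,C,D]
After op 5 (swap(0, 3)): offset=4, physical=[F,E,C,D,B,A], logical=[B,A,F,E,C,D]
After op 6 (swap(3, 5)): offset=4, physical=[F,D,C,E,B,A], logical=[B,A,F,D,C,E]
After op 7 (rotate(+2)): offset=0, physical=[F,D,C,E,B,A], logical=[F,D,C,E,B,A]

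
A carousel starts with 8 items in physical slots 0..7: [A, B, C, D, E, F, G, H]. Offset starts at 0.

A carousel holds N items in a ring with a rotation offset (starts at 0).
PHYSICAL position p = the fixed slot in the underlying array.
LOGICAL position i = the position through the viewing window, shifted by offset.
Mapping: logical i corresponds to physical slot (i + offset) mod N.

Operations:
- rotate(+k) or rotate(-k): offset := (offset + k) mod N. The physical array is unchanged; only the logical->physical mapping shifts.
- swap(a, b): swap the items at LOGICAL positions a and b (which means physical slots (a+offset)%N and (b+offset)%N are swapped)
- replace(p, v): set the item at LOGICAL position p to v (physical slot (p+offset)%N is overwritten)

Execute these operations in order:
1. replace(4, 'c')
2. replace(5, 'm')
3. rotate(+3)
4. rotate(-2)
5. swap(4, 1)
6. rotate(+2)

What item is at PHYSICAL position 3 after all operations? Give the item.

Answer: D

Derivation:
After op 1 (replace(4, 'c')): offset=0, physical=[A,B,C,D,c,F,G,H], logical=[A,B,C,D,c,F,G,H]
After op 2 (replace(5, 'm')): offset=0, physical=[A,B,C,D,c,m,G,H], logical=[A,B,C,D,c,m,G,H]
After op 3 (rotate(+3)): offset=3, physical=[A,B,C,D,c,m,G,H], logical=[D,c,m,G,H,A,B,C]
After op 4 (rotate(-2)): offset=1, physical=[A,B,C,D,c,m,G,H], logical=[B,C,D,c,m,G,H,A]
After op 5 (swap(4, 1)): offset=1, physical=[A,B,m,D,c,C,G,H], logical=[B,m,D,c,C,G,H,A]
After op 6 (rotate(+2)): offset=3, physical=[A,B,m,D,c,C,G,H], logical=[D,c,C,G,H,A,B,m]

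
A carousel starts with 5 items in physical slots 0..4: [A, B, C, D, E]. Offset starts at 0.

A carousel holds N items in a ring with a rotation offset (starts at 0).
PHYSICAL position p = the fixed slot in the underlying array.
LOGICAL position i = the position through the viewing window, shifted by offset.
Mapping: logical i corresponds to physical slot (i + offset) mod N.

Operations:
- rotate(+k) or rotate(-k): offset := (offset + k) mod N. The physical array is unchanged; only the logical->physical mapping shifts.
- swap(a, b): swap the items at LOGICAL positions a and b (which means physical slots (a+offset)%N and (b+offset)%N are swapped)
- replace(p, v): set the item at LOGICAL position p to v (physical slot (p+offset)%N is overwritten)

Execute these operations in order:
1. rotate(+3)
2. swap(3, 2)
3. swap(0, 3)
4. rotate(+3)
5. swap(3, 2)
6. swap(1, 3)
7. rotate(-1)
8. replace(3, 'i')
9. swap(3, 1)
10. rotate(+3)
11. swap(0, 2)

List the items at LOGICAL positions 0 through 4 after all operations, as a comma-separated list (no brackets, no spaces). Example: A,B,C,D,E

Answer: B,C,D,i,A

Derivation:
After op 1 (rotate(+3)): offset=3, physical=[A,B,C,D,E], logical=[D,E,A,B,C]
After op 2 (swap(3, 2)): offset=3, physical=[B,A,C,D,E], logical=[D,E,B,A,C]
After op 3 (swap(0, 3)): offset=3, physical=[B,D,C,A,E], logical=[A,E,B,D,C]
After op 4 (rotate(+3)): offset=1, physical=[B,D,C,A,E], logical=[D,C,A,E,B]
After op 5 (swap(3, 2)): offset=1, physical=[B,D,C,E,A], logical=[D,C,E,A,B]
After op 6 (swap(1, 3)): offset=1, physical=[B,D,A,E,C], logical=[D,A,E,C,B]
After op 7 (rotate(-1)): offset=0, physical=[B,D,A,E,C], logical=[B,D,A,E,C]
After op 8 (replace(3, 'i')): offset=0, physical=[B,D,A,i,C], logical=[B,D,A,i,C]
After op 9 (swap(3, 1)): offset=0, physical=[B,i,A,D,C], logical=[B,i,A,D,C]
After op 10 (rotate(+3)): offset=3, physical=[B,i,A,D,C], logical=[D,C,B,i,A]
After op 11 (swap(0, 2)): offset=3, physical=[D,i,A,B,C], logical=[B,C,D,i,A]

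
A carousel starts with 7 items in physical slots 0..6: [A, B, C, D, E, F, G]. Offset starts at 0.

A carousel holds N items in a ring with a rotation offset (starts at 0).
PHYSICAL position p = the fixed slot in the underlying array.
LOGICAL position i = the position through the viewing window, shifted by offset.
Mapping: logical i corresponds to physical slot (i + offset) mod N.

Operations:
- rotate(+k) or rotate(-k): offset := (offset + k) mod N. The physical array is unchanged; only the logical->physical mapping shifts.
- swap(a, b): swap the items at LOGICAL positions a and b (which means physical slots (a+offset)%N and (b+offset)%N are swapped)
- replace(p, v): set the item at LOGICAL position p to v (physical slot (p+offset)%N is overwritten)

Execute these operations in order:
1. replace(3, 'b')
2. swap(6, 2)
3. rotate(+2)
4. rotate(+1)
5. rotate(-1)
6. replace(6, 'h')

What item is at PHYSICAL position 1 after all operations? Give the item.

Answer: h

Derivation:
After op 1 (replace(3, 'b')): offset=0, physical=[A,B,C,b,E,F,G], logical=[A,B,C,b,E,F,G]
After op 2 (swap(6, 2)): offset=0, physical=[A,B,G,b,E,F,C], logical=[A,B,G,b,E,F,C]
After op 3 (rotate(+2)): offset=2, physical=[A,B,G,b,E,F,C], logical=[G,b,E,F,C,A,B]
After op 4 (rotate(+1)): offset=3, physical=[A,B,G,b,E,F,C], logical=[b,E,F,C,A,B,G]
After op 5 (rotate(-1)): offset=2, physical=[A,B,G,b,E,F,C], logical=[G,b,E,F,C,A,B]
After op 6 (replace(6, 'h')): offset=2, physical=[A,h,G,b,E,F,C], logical=[G,b,E,F,C,A,h]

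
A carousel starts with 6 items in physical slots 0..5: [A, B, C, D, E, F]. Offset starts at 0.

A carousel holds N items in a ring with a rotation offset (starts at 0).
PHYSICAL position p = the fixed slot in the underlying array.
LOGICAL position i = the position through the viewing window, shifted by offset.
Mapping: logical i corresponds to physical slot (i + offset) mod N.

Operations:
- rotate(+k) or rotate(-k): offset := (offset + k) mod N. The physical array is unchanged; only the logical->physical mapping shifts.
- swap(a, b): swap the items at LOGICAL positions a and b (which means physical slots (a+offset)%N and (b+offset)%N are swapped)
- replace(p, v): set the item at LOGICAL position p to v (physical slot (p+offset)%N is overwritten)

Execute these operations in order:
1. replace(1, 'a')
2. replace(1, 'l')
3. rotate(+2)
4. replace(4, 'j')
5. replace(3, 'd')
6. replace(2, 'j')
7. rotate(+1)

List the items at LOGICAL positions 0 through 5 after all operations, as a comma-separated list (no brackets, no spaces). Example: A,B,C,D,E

Answer: D,j,d,j,l,C

Derivation:
After op 1 (replace(1, 'a')): offset=0, physical=[A,a,C,D,E,F], logical=[A,a,C,D,E,F]
After op 2 (replace(1, 'l')): offset=0, physical=[A,l,C,D,E,F], logical=[A,l,C,D,E,F]
After op 3 (rotate(+2)): offset=2, physical=[A,l,C,D,E,F], logical=[C,D,E,F,A,l]
After op 4 (replace(4, 'j')): offset=2, physical=[j,l,C,D,E,F], logical=[C,D,E,F,j,l]
After op 5 (replace(3, 'd')): offset=2, physical=[j,l,C,D,E,d], logical=[C,D,E,d,j,l]
After op 6 (replace(2, 'j')): offset=2, physical=[j,l,C,D,j,d], logical=[C,D,j,d,j,l]
After op 7 (rotate(+1)): offset=3, physical=[j,l,C,D,j,d], logical=[D,j,d,j,l,C]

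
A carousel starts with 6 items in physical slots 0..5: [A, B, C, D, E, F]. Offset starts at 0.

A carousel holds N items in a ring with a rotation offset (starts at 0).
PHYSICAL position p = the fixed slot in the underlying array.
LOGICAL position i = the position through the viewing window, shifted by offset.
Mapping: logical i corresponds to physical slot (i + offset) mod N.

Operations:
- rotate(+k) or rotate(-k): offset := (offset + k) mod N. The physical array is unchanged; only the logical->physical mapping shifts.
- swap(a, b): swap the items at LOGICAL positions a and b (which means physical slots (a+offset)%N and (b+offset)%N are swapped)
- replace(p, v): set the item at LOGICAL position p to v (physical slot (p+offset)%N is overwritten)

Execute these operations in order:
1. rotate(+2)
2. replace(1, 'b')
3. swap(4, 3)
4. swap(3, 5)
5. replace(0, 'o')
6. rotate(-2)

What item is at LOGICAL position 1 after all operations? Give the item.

After op 1 (rotate(+2)): offset=2, physical=[A,B,C,D,E,F], logical=[C,D,E,F,A,B]
After op 2 (replace(1, 'b')): offset=2, physical=[A,B,C,b,E,F], logical=[C,b,E,F,A,B]
After op 3 (swap(4, 3)): offset=2, physical=[F,B,C,b,E,A], logical=[C,b,E,A,F,B]
After op 4 (swap(3, 5)): offset=2, physical=[F,A,C,b,E,B], logical=[C,b,E,B,F,A]
After op 5 (replace(0, 'o')): offset=2, physical=[F,A,o,b,E,B], logical=[o,b,E,B,F,A]
After op 6 (rotate(-2)): offset=0, physical=[F,A,o,b,E,B], logical=[F,A,o,b,E,B]

Answer: A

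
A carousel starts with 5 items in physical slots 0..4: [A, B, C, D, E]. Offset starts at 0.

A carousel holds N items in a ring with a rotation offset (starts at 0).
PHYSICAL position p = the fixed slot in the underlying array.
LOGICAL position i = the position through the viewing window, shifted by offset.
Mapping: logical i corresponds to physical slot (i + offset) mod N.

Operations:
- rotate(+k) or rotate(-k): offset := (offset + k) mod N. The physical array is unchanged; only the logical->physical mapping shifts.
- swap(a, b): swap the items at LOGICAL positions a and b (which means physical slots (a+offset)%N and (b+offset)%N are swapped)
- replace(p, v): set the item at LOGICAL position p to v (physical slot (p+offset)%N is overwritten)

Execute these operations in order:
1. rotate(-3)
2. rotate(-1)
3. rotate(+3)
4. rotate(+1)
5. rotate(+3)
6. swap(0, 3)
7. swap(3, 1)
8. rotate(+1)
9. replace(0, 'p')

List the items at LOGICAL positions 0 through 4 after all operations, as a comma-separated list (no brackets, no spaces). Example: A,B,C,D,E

Answer: p,A,E,C,B

Derivation:
After op 1 (rotate(-3)): offset=2, physical=[A,B,C,D,E], logical=[C,D,E,A,B]
After op 2 (rotate(-1)): offset=1, physical=[A,B,C,D,E], logical=[B,C,D,E,A]
After op 3 (rotate(+3)): offset=4, physical=[A,B,C,D,E], logical=[E,A,B,C,D]
After op 4 (rotate(+1)): offset=0, physical=[A,B,C,D,E], logical=[A,B,C,D,E]
After op 5 (rotate(+3)): offset=3, physical=[A,B,C,D,E], logical=[D,E,A,B,C]
After op 6 (swap(0, 3)): offset=3, physical=[A,D,C,B,E], logical=[B,E,A,D,C]
After op 7 (swap(3, 1)): offset=3, physical=[A,E,C,B,D], logical=[B,D,A,E,C]
After op 8 (rotate(+1)): offset=4, physical=[A,E,C,B,D], logical=[D,A,E,C,B]
After op 9 (replace(0, 'p')): offset=4, physical=[A,E,C,B,p], logical=[p,A,E,C,B]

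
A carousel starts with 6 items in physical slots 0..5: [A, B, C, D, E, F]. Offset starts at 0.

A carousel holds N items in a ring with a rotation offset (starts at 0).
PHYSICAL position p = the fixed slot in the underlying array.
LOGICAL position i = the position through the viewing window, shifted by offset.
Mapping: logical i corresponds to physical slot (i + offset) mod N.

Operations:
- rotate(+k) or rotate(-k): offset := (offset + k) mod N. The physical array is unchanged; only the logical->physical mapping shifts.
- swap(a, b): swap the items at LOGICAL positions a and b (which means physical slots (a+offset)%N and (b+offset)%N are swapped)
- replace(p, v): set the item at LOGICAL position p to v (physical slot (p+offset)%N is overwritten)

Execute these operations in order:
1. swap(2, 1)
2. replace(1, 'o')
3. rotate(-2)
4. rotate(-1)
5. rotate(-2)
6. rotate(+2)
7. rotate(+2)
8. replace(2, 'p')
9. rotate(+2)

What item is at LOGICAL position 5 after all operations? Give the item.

After op 1 (swap(2, 1)): offset=0, physical=[A,C,B,D,E,F], logical=[A,C,B,D,E,F]
After op 2 (replace(1, 'o')): offset=0, physical=[A,o,B,D,E,F], logical=[A,o,B,D,E,F]
After op 3 (rotate(-2)): offset=4, physical=[A,o,B,D,E,F], logical=[E,F,A,o,B,D]
After op 4 (rotate(-1)): offset=3, physical=[A,o,B,D,E,F], logical=[D,E,F,A,o,B]
After op 5 (rotate(-2)): offset=1, physical=[A,o,B,D,E,F], logical=[o,B,D,E,F,A]
After op 6 (rotate(+2)): offset=3, physical=[A,o,B,D,E,F], logical=[D,E,F,A,o,B]
After op 7 (rotate(+2)): offset=5, physical=[A,o,B,D,E,F], logical=[F,A,o,B,D,E]
After op 8 (replace(2, 'p')): offset=5, physical=[A,p,B,D,E,F], logical=[F,A,p,B,D,E]
After op 9 (rotate(+2)): offset=1, physical=[A,p,B,D,E,F], logical=[p,B,D,E,F,A]

Answer: A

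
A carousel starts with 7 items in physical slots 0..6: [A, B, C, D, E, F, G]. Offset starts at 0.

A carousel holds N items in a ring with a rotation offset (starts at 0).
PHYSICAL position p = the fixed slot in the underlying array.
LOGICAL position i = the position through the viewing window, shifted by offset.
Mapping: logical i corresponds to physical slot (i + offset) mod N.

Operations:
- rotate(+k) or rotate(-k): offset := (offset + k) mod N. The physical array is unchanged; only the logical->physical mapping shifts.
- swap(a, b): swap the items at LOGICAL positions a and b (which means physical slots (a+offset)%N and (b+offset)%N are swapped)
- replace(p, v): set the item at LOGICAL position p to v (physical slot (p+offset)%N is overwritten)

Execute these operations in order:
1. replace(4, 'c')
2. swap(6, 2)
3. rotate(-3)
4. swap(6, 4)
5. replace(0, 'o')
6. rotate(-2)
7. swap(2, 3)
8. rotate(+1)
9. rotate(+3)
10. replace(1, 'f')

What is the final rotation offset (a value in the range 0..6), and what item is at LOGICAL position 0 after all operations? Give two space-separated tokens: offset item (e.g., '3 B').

After op 1 (replace(4, 'c')): offset=0, physical=[A,B,C,D,c,F,G], logical=[A,B,C,D,c,F,G]
After op 2 (swap(6, 2)): offset=0, physical=[A,B,G,D,c,F,C], logical=[A,B,G,D,c,F,C]
After op 3 (rotate(-3)): offset=4, physical=[A,B,G,D,c,F,C], logical=[c,F,C,A,B,G,D]
After op 4 (swap(6, 4)): offset=4, physical=[A,D,G,B,c,F,C], logical=[c,F,C,A,D,G,B]
After op 5 (replace(0, 'o')): offset=4, physical=[A,D,G,B,o,F,C], logical=[o,F,C,A,D,G,B]
After op 6 (rotate(-2)): offset=2, physical=[A,D,G,B,o,F,C], logical=[G,B,o,F,C,A,D]
After op 7 (swap(2, 3)): offset=2, physical=[A,D,G,B,F,o,C], logical=[G,B,F,o,C,A,D]
After op 8 (rotate(+1)): offset=3, physical=[A,D,G,B,F,o,C], logical=[B,F,o,C,A,D,G]
After op 9 (rotate(+3)): offset=6, physical=[A,D,G,B,F,o,C], logical=[C,A,D,G,B,F,o]
After op 10 (replace(1, 'f')): offset=6, physical=[f,D,G,B,F,o,C], logical=[C,f,D,G,B,F,o]

Answer: 6 C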